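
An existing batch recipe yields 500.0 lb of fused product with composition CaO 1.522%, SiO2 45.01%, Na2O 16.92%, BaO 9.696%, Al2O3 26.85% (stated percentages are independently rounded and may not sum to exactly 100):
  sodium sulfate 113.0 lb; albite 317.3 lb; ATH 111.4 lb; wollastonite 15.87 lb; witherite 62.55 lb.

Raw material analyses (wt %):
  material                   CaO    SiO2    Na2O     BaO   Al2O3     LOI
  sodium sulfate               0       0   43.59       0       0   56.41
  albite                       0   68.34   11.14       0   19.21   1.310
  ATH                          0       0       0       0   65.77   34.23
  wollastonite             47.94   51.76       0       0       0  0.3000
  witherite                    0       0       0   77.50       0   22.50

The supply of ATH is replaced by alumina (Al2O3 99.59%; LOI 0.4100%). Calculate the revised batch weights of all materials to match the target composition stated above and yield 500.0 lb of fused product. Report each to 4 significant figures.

Revised batch per 500.0 lb fused product:
  sodium sulfate: 113.0 lb
  albite: 317.3 lb
  alumina: 73.60 lb
  wollastonite: 15.87 lb
  witherite: 62.55 lb
Total batch = 582.3 lb; LOI loss = 82.32 lb

Working values are shown, rounded to 4 significant digits, alongside each step — each numeric step keeps full float precision in all steps; every reported figure is rounded a single time — the derived quantities are re-derived at full precision (totals, yield, five oxide percentages, glass mass, LOI) starting from the weights for 500.0 lb of glass as they appear in problem or answer.
Oxide mass targets, per 500.0 lb fused product:
  CaO: 1.522% × 500.0 = 7.610 lb
  SiO2: 45.01% × 500.0 = 225.0 lb
  Na2O: 16.92% × 500.0 = 84.60 lb
  BaO: 9.696% × 500.0 = 48.48 lb
  Al2O3: 26.85% × 500.0 = 134.2 lb
Oxide-by-oxide audit using the reported weights, at the basis given (oxide sums agree with the targets modulo rounding of the values):
  CaO: 15.87·0.4794 = 7.608 lb (target 7.610 lb)
  SiO2: 317.3·0.6834 + 15.87·0.5176 = 225.1 lb (target 225.0 lb)
  Na2O: 113.0·0.4359 + 317.3·0.1114 = 84.60 lb (target 84.60 lb)
  BaO: 62.55·0.7750 = 48.48 lb (target 48.48 lb)
  Al2O3: 317.3·0.1921 + 73.60·0.9959 = 134.3 lb (target 134.2 lb)
The glass-mass cross-check: whole batch net of LOI = 500.0 lb (the targets, summed, come to 500.0 lb; basis as stated: 500.0 lb — differing by rounding only).
Whole-batch sum: Σ batch = 582.3 lb; Σ batch·LOI gives LOI loss = 82.32 lb; glass ÷ batch gives a yield of 85.86%.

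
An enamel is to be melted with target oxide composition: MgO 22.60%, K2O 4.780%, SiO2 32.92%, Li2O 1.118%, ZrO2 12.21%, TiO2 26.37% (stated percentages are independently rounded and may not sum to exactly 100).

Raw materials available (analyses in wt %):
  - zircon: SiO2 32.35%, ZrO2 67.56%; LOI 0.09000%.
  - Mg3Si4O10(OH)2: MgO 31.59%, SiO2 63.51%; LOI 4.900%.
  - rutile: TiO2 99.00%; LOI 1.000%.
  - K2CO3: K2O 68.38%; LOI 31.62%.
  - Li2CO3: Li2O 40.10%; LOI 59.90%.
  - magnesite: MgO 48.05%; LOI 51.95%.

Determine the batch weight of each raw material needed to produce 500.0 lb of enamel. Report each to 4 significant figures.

The intermediate values appear, with 4-significant-figure rounding, when written out. All internal work maintains full precision from first step to last — every reported result includes exactly one rounding; the derived quantities are computed using the weight values on 500.0 lb of glass at exact precision (the yield, the six compositions, net glass mass, LOI, the totals) exactly as printed in either problem or answer.
Target oxide masses per 500.0 lb enamel:
  MgO: 22.60% × 500.0 = 113.0 lb
  K2O: 4.780% × 500.0 = 23.90 lb
  SiO2: 32.92% × 500.0 = 164.6 lb
  Li2O: 1.118% × 500.0 = 5.590 lb
  ZrO2: 12.21% × 500.0 = 61.05 lb
  TiO2: 26.37% × 500.0 = 131.8 lb
A balance pass over the oxides, given the weights on record, on the stated basis (every target is met by its sum given rounding of the digits):
  MgO: 213.1·0.3159 + 95.04·0.4805 = 113.0 lb (target 113.0 lb)
  K2O: 34.95·0.6838 = 23.90 lb (target 23.90 lb)
  SiO2: 90.36·0.3235 + 213.1·0.6351 = 164.6 lb (target 164.6 lb)
  Li2O: 13.94·0.4010 = 5.590 lb (target 5.590 lb)
  ZrO2: 90.36·0.6756 = 61.05 lb (target 61.05 lb)
  TiO2: 133.2·0.9900 = 131.9 lb (target 131.8 lb)
Glass-mass closure: batch Σ − ignition loss = 500.0 lb (oxide target masses add up to 500.0 lb; with the basis standing at 500.0 lb — deltas are rounding alone).
Total batch = Σ batch = 580.6 lb; ignition loss, Σ(batch × LOI) = 80.63 lb; the yield ratio, glass ÷ batch: 86.11%.

Batch per 500.0 lb enamel:
  zircon: 90.36 lb
  Mg3Si4O10(OH)2: 213.1 lb
  rutile: 133.2 lb
  K2CO3: 34.95 lb
  Li2CO3: 13.94 lb
  magnesite: 95.04 lb
Total batch = 580.6 lb; LOI loss = 80.63 lb; yield = 86.11%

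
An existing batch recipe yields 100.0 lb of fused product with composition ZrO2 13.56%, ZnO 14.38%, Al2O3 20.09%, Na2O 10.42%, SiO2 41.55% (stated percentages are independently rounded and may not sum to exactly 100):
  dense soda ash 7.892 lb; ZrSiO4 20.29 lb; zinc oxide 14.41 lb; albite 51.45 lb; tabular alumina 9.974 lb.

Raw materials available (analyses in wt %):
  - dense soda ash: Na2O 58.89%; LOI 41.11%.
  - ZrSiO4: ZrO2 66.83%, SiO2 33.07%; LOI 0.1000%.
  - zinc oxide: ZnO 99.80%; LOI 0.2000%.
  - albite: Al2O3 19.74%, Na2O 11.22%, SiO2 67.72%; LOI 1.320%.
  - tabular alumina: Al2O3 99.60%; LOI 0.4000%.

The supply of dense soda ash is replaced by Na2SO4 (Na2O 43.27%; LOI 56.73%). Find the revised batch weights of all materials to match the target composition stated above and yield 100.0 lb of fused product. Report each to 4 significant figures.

Values along the way are displayed rounded to 4 significant figures in the working. Every computation maintains full precision through every step; a single rounding completes each reported value; the derived quantities (LOI, net glass mass, totals, yield, the five compositions) are computed starting from the weights on 100.0 lb of glass at full precision as set out in either problem or answer.
Oxide mass targets, per 100.0 lb fused product:
  ZrO2: 13.56% × 100.0 = 13.56 lb
  ZnO: 14.38% × 100.0 = 14.38 lb
  Al2O3: 20.09% × 100.0 = 20.09 lb
  Na2O: 10.42% × 100.0 = 10.42 lb
  SiO2: 41.55% × 100.0 = 41.55 lb
Per-oxide balance check given the weights on record, against the basis in use (sum by sum, the targets are met up to rounding of the answer):
  ZrO2: 20.29·0.6683 = 13.56 lb (target 13.56 lb)
  ZnO: 14.41·0.9980 = 14.38 lb (target 14.38 lb)
  Al2O3: 51.45·0.1974 + 9.974·0.9960 = 20.09 lb (target 20.09 lb)
  Na2O: 10.74·0.4327 + 51.45·0.1122 = 10.42 lb (target 10.42 lb)
  SiO2: 20.29·0.3307 + 51.45·0.6772 = 41.55 lb (target 41.55 lb)
Mass balance on the glass: batch total minus LOI = 100.0 lb (targets for the oxides total 100.0 lb; stated basis 100.0 lb — differing by rounding only).
Total batch = Σ batch = 106.9 lb; loss to ignition Σ batch·LOI = 6.861 lb; yield = glass ÷ total batch = 93.58%.

Revised batch per 100.0 lb fused product:
  Na2SO4: 10.74 lb
  ZrSiO4: 20.29 lb
  zinc oxide: 14.41 lb
  albite: 51.45 lb
  tabular alumina: 9.974 lb
Total batch = 106.9 lb; LOI loss = 6.861 lb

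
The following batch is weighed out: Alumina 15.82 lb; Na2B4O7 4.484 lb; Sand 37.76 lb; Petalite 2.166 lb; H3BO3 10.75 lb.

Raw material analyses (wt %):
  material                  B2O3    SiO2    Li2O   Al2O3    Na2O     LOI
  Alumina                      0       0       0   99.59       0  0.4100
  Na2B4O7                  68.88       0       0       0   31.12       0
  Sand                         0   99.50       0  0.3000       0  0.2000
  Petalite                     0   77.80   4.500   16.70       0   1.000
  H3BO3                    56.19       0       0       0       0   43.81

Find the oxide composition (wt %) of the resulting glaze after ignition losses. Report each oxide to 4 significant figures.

Mid-chain values are displayed, with 4-significant-figure rounding, in the printout; each numeric step maintains exact precision at every stage. Every reported figure is rounded a single time; the derived quantities are rebuilt from the batch weights for 66.11 lb of glass at full float precision (glass mass, the totals, the yield, LOI, five oxide percentages) precisely as stated by either problem or answer.
Per-oxide mass from batch:
  B2O3: 4.484·0.6888 + 10.75·0.5619 = 9.129 lb
  SiO2: 37.76·0.9950 + 2.166·0.7780 = 39.26 lb
  Li2O: 2.166·0.04500 = 0.09747 lb
  Al2O3: 15.82·0.9959 + 37.76·0.003000 + 2.166·0.1670 = 16.23 lb
  Na2O: 4.484·0.3112 = 1.395 lb
LOI: 15.82·0.004100 + 37.76·0.002000 + 2.166·0.01000 + 10.75·0.4381 = 4.872 lb
batch − LOI leaves glass = 70.98 − 4.872 = 66.11 lb (matching Σ of the oxides)
wt % = oxide mass / glass mass × 100

Glass mass = 66.11 lb (batch 70.98 − LOI 4.872).
Composition: B2O3 13.81%, SiO2 59.38%, Li2O 0.1474%, Al2O3 24.55%, Na2O 2.111%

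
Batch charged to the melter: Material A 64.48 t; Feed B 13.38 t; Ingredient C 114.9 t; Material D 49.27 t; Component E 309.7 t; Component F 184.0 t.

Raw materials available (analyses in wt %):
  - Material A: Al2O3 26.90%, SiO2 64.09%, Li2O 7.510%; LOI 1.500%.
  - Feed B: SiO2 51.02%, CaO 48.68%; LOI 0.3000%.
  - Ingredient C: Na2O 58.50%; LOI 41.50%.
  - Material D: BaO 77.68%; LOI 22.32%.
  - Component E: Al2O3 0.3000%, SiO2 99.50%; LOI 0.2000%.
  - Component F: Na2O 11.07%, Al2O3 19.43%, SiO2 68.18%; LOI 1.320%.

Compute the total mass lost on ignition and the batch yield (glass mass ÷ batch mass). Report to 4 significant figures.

The intermediate values are shown rounded off to 4 significant digits in the working. Each numeric step holds full precision throughout. A single rounding finalizes each reported result. All derived quantities (net glass mass, LOI, totals, yield, six oxide percentages) are carried from the batch weights on 673.0 t of glass in full float precision as written in problem or answer.
Each material's LOI contribution:
  Material A: 64.48 × 0.01500 = 0.9672 t
  Feed B: 13.38 × 0.003000 = 0.04014 t
  Ingredient C: 114.9 × 0.4150 = 47.68 t
  Material D: 49.27 × 0.2232 = 11.00 t
  Component E: 309.7 × 0.002000 = 0.6194 t
  Component F: 184.0 × 0.01320 = 2.429 t
Total LOI = 62.74 t
Glass = batch − LOI = 735.7 − 62.74 = 673.0 t

LOI loss = 62.74 t; glass = 673.0 t; yield = 91.47%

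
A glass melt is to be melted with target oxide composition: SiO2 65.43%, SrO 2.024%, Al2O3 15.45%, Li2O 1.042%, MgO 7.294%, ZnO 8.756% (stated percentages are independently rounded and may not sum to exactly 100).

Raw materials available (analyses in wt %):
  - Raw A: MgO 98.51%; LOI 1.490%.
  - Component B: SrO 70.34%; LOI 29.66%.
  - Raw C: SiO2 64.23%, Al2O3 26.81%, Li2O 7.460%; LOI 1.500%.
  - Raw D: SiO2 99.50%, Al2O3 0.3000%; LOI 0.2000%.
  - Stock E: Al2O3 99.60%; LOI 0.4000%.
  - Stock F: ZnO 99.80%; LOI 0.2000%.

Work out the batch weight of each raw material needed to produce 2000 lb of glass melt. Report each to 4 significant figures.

Values along the way are shown rounded to four significant figures alongside each step — the working math carries exact precision at all times; every reported figure sees exactly one rounding — the derived quantities are rebuilt in full float precision (yield, ignition loss, the totals, six oxide percentages, net glass mass) starting from the weights for 2000 lb of glass, exactly as shown in question or answer.
Oxide mass targets, per 2000 lb glass melt:
  SiO2: 65.43% × 2000 = 1309 lb
  SrO: 2.024% × 2000 = 40.48 lb
  Al2O3: 15.45% × 2000 = 309.0 lb
  Li2O: 1.042% × 2000 = 20.84 lb
  MgO: 7.294% × 2000 = 145.9 lb
  ZnO: 8.756% × 2000 = 175.1 lb
Checking each oxide sum applying the batch weights above, relative to the basis at hand (delivered sums recover each target up to rounding of the answer):
  SiO2: 279.4·0.6423 + 1135·0.9950 = 1309 lb (target 1309 lb)
  SrO: 57.55·0.7034 = 40.48 lb (target 40.48 lb)
  Al2O3: 279.4·0.2681 + 1135·0.003000 + 231.6·0.9960 = 309.0 lb (target 309.0 lb)
  Li2O: 279.4·0.07460 = 20.84 lb (target 20.84 lb)
  MgO: 148.1·0.9851 = 145.9 lb (target 145.9 lb)
  ZnO: 175.5·0.9980 = 175.1 lb (target 175.1 lb)
Mass balance on the glass: total batch − LOI = 2000 lb (the targets, summed, come to 2000 lb; the stated basis being 2000 lb — rounding explains the deltas).
Summing the batch: Σ batch = 2027 lb; LOI removed, Σ of batch·LOI: 27.01 lb; yield = glass ÷ total batch = 98.67%.

Batch per 2000 lb glass melt:
  Raw A: 148.1 lb
  Component B: 57.55 lb
  Raw C: 279.4 lb
  Raw D: 1135 lb
  Stock E: 231.6 lb
  Stock F: 175.5 lb
Total batch = 2027 lb; LOI loss = 27.01 lb; yield = 98.67%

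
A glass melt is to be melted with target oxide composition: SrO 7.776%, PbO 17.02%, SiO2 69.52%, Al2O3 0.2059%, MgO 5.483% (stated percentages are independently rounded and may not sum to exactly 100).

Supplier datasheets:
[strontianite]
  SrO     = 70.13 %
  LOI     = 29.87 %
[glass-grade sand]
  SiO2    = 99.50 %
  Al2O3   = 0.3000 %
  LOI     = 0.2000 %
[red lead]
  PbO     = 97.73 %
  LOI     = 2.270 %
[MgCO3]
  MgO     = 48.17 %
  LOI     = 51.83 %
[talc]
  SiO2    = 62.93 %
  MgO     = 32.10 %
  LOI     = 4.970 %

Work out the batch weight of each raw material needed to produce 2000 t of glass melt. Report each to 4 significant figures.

Every computation maintains full float precision through every step. Values along the way appear (rounded to 4 significant digits) alongside each step — every reported result undergoes a single rounding; all derived quantities (net glass mass, the five compositions, yield, ignition loss, totals) are recomputed in full precision using the weight values per 2000 t of glass exactly as shown in either problem or answer.
Per-oxide target masses for 2000 t glass melt:
  SrO: 7.776% × 2000 = 155.5 t
  PbO: 17.02% × 2000 = 340.4 t
  SiO2: 69.52% × 2000 = 1390 t
  Al2O3: 0.2059% × 2000 = 4.118 t
  MgO: 5.483% × 2000 = 109.7 t
Oxide-by-oxide audit per the reported batch figures, on the stated basis (summed amounts equal target values once rounding is allowed for):
  SrO: 221.8·0.7013 = 155.5 t (target 155.5 t)
  PbO: 348.3·0.9773 = 340.4 t (target 340.4 t)
  SiO2: 1373·0.9950 + 39.09·0.6293 = 1391 t (target 1390 t)
  Al2O3: 1373·0.003000 = 4.119 t (target 4.118 t)
  MgO: 201.6·0.4817 + 39.09·0.3210 = 109.7 t (target 109.7 t)
Glass-mass bookkeeping: batch total minus LOI = 2000 t (targets for the oxides total 2000 t; versus the stated basis of 2000 t — rounding explains the deltas).
Whole-batch sum: Σ batch = 2184 t; LOI loss = Σ batch·LOI = 183.3 t; the yield ratio, glass ÷ batch: 91.60%.

Batch per 2000 t glass melt:
  strontianite: 221.8 t
  glass-grade sand: 1373 t
  red lead: 348.3 t
  MgCO3: 201.6 t
  talc: 39.09 t
Total batch = 2184 t; LOI loss = 183.3 t; yield = 91.60%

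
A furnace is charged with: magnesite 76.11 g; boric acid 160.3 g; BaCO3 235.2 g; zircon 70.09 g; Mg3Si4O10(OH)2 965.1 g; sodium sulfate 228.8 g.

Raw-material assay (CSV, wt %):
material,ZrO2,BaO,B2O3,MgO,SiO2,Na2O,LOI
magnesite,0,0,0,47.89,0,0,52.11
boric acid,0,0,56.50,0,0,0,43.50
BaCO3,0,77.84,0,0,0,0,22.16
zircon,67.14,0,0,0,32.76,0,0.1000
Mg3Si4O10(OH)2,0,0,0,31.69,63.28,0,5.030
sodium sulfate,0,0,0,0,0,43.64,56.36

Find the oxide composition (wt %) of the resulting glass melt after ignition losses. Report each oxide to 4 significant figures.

Every computation keeps exact precision all the way through; working values are shown rounded to 4 significant digits on the page; every reported number takes just one rounding. Derived quantities (totals, ignition loss, glass mass, the six compositions, the yield) are carried from the batch weights on 1397 g of glass at full precision, as set out in problem or answer.
Mass of each oxide from the mix:
  ZrO2: 70.09·0.6714 = 47.06 g
  BaO: 235.2·0.7784 = 183.1 g
  B2O3: 160.3·0.5650 = 90.57 g
  MgO: 76.11·0.4789 + 965.1·0.3169 = 342.3 g
  SiO2: 70.09·0.3276 + 965.1·0.6328 = 633.7 g
  Na2O: 228.8·0.4364 = 99.85 g
LOI: 76.11·0.5211 + 160.3·0.4350 + 235.2·0.2216 + 70.09·0.001000 + 965.1·0.05030 + 228.8·0.5636 = 339.1 g
Net of LOI, the glass mass = 1736 − 339.1 = 1397 g (= Σ oxide masses)
each wt % is 100 × oxide ÷ glass

Glass mass = 1397 g (batch 1736 − LOI 339.1).
Composition: ZrO2 3.370%, BaO 13.11%, B2O3 6.485%, MgO 24.51%, SiO2 45.38%, Na2O 7.150%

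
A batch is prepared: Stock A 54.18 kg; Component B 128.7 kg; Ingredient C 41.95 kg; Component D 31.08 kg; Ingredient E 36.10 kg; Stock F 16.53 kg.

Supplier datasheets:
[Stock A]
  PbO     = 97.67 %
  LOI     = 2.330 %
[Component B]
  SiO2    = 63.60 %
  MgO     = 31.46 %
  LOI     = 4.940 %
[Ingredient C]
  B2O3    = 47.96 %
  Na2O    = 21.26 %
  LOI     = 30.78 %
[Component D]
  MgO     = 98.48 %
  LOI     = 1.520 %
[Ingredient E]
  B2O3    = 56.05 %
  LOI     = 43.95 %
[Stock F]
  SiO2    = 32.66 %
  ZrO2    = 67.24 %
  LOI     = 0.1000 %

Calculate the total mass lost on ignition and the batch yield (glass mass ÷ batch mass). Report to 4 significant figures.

All arithmetic runs at full precision end to end — working values are shown rounded off to 4 significant figures as written. Every reported result is rounded exactly once; the derived quantities are computed at full float precision (totals, glass mass, six oxide percentages, the yield, LOI) using the weight values for 271.7 kg of glass, as they appear in the problem or the answer.
Ignition loss by material:
  Stock A: 54.18 × 0.02330 = 1.262 kg
  Component B: 128.7 × 0.04940 = 6.358 kg
  Ingredient C: 41.95 × 0.3078 = 12.91 kg
  Component D: 31.08 × 0.01520 = 0.4724 kg
  Ingredient E: 36.10 × 0.4395 = 15.87 kg
  Stock F: 16.53 × 0.001000 = 0.01653 kg
Total LOI = 36.89 kg
Glass = batch − LOI = 308.5 − 36.89 = 271.7 kg

LOI loss = 36.89 kg; glass = 271.7 kg; yield = 88.04%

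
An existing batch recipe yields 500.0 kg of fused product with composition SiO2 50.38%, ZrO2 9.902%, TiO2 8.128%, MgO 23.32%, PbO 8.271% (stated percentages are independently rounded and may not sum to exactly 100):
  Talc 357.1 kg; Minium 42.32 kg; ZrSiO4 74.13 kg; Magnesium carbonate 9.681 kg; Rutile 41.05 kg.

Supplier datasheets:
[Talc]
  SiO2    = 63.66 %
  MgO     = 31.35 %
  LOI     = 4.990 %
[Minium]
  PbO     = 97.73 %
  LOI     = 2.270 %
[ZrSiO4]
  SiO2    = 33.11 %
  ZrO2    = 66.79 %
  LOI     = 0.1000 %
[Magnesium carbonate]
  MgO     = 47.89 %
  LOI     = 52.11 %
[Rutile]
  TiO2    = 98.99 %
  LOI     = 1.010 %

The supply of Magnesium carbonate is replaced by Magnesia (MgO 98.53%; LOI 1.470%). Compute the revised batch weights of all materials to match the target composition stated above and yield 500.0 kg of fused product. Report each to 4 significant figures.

Every computation maintains full float precision through the solve — intermediates are printed rounded to four significant digits in the printout. Every reported result is rounded only once — all derived quantities (glass mass, the totals, ignition loss, yield, the five compositions) are recomputed at full precision using the weight values per 500.0 kg of glass, precisely as stated by the problem or the answer.
The oxide mass targets at 500.0 kg fused product:
  SiO2: 50.38% × 500.0 = 251.9 kg
  ZrO2: 9.902% × 500.0 = 49.51 kg
  TiO2: 8.128% × 500.0 = 40.64 kg
  MgO: 23.32% × 500.0 = 116.6 kg
  PbO: 8.271% × 500.0 = 41.36 kg
Oxide-by-oxide audit given the weights on record, at the basis given (every target is met by its sum up to rounding of the answer):
  SiO2: 357.1·0.6366 + 74.13·0.3311 = 251.9 kg (target 251.9 kg)
  ZrO2: 74.13·0.6679 = 49.51 kg (target 49.51 kg)
  TiO2: 41.05·0.9899 = 40.64 kg (target 40.64 kg)
  MgO: 357.1·0.3135 + 4.705·0.9853 = 116.6 kg (target 116.6 kg)
  PbO: 42.32·0.9773 = 41.36 kg (target 41.36 kg)
Auditing the glass mass value: Σ batch − LOI loss = 500.0 kg (the Σ of target masses is 500.0 kg; against the stated basis, 500.0 kg — differing by rounding only).
Whole-batch sum: Σ batch = 519.3 kg; Σ batch·LOI gives LOI loss = 19.34 kg; glass ÷ batch gives a yield of 96.28%.

Revised batch per 500.0 kg fused product:
  Talc: 357.1 kg
  Minium: 42.32 kg
  ZrSiO4: 74.13 kg
  Magnesia: 4.705 kg
  Rutile: 41.05 kg
Total batch = 519.3 kg; LOI loss = 19.34 kg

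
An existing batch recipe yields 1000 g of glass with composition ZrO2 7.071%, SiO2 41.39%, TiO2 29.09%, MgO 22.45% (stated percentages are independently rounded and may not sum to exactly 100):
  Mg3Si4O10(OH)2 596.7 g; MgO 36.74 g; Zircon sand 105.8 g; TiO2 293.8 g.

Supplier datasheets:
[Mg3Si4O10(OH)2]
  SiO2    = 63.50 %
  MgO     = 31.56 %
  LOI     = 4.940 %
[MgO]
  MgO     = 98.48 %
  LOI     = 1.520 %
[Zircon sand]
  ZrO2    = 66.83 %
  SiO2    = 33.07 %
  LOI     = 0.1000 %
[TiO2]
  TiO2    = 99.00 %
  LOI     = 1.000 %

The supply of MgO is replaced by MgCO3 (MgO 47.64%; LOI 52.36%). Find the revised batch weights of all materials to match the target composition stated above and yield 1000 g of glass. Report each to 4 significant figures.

Revised batch per 1000 g glass:
  Mg3Si4O10(OH)2: 596.7 g
  MgCO3: 75.94 g
  Zircon sand: 105.8 g
  TiO2: 293.8 g
Total batch = 1072 g; LOI loss = 72.28 g

In-progress results are rounded off to 4 significant digits when displayed; the working math keeps full precision at all times — each reported number carries a single rounding; all derived quantities are computed at exact precision (LOI, the yield, four oxide percentages, net glass mass, the totals) starting from the weights for 1000 g of glass, as given in problem or answer.
Oxide-by-oxide targets in 1000 g glass:
  ZrO2: 7.071% × 1000 = 70.71 g
  SiO2: 41.39% × 1000 = 413.9 g
  TiO2: 29.09% × 1000 = 290.9 g
  MgO: 22.45% × 1000 = 224.5 g
Per-oxide balance check using the reported weights, per the basis as stated (delivered sums recover each target within answer rounding):
  ZrO2: 105.8·0.6683 = 70.71 g (target 70.71 g)
  SiO2: 596.7·0.6350 + 105.8·0.3307 = 413.9 g (target 413.9 g)
  TiO2: 293.8·0.9900 = 290.9 g (target 290.9 g)
  MgO: 596.7·0.3156 + 75.94·0.4764 = 224.5 g (target 224.5 g)
Glass-mass bookkeeping: batch Σ − ignition loss = 1000 g (oxide target masses add up to 1000 g; the stated basis being 1000 g — any gap is answer rounding).
Whole-batch sum: Σ batch = 1072 g; loss to ignition Σ batch·LOI = 72.28 g; as yield: glass ÷ batch → 93.26%.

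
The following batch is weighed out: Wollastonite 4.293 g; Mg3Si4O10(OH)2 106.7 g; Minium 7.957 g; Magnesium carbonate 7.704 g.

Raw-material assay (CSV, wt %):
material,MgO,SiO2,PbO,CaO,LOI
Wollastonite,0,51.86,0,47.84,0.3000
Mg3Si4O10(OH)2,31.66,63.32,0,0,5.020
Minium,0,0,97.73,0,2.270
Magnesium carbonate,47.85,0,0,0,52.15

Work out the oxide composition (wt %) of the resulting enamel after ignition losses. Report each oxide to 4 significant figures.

Glass mass = 117.1 g (batch 126.7 − LOI 9.567).
Composition: MgO 32.00%, SiO2 59.60%, PbO 6.642%, CaO 1.754%

All arithmetic keeps full precision through the solve. The intermediate values are printed (rounded to four significant figures) between the steps. A single rounding yields each reported figure — derived quantities (the four compositions, the totals, the yield, glass mass, ignition loss) are re-derived starting from the weights at 117.1 g of glass in full precision, as quoted within question or answer.
Delivered oxide masses:
  MgO: 106.7·0.3166 + 7.704·0.4785 = 37.47 g
  SiO2: 4.293·0.5186 + 106.7·0.6332 = 69.79 g
  PbO: 7.957·0.9773 = 7.776 g
  CaO: 4.293·0.4784 = 2.054 g
LOI: 4.293·0.003000 + 106.7·0.05020 + 7.957·0.02270 + 7.704·0.5215 = 9.567 g
Net of LOI, the glass mass = 126.7 − 9.567 = 117.1 g (the oxide masses sum to this)
each oxide over glass, ×100, is wt %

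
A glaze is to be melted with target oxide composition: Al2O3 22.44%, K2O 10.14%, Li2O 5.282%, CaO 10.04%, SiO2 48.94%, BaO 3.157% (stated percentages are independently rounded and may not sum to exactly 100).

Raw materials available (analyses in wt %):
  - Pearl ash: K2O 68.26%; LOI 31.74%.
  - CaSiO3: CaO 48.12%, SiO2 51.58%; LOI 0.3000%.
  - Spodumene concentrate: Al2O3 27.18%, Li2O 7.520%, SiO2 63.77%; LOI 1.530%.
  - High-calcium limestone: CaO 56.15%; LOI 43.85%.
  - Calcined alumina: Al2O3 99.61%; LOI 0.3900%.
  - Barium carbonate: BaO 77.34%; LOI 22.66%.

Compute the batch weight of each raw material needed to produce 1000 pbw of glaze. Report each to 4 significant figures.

Mid-chain values appear, rounded to 4 significant figures, within the worked lines. All internal work carries exact precision throughout — every reported number includes exactly one rounding. The derived quantities (ignition loss, six oxide percentages, totals, glass mass, the yield) are re-derived from the batch weights per 1000 pbw of glass at full precision, precisely as stated by the question or the answer.
Target oxide masses per 1000 pbw glaze:
  Al2O3: 22.44% × 1000 = 224.4 pbw
  K2O: 10.14% × 1000 = 101.4 pbw
  Li2O: 5.282% × 1000 = 52.82 pbw
  CaO: 10.04% × 1000 = 100.4 pbw
  SiO2: 48.94% × 1000 = 489.4 pbw
  BaO: 3.157% × 1000 = 31.57 pbw
Verifying the oxide balance given the weights on record, versus the basis set out (target by target, the sums agree given rounding of the digits):
  Al2O3: 702.4·0.2718 + 33.62·0.9961 = 224.4 pbw (target 224.4 pbw)
  K2O: 148.5·0.6826 = 101.4 pbw (target 101.4 pbw)
  Li2O: 702.4·0.07520 = 52.82 pbw (target 52.82 pbw)
  CaO: 80.43·0.4812 + 109.9·0.5615 = 100.4 pbw (target 100.4 pbw)
  SiO2: 80.43·0.5158 + 702.4·0.6377 = 489.4 pbw (target 489.4 pbw)
  BaO: 40.82·0.7734 = 31.57 pbw (target 31.57 pbw)
Glass mass check: batch total minus LOI = 1000 pbw (targets for the oxides total 1000 pbw; stated basis 1000 pbw — gaps are rounding artifacts).
Adding the batch up: Σ batch = 1116 pbw; ignition loss, Σ(batch × LOI) = 115.7 pbw; yield, glass over the total, = 89.63%.

Batch per 1000 pbw glaze:
  Pearl ash: 148.5 pbw
  CaSiO3: 80.43 pbw
  Spodumene concentrate: 702.4 pbw
  High-calcium limestone: 109.9 pbw
  Calcined alumina: 33.62 pbw
  Barium carbonate: 40.82 pbw
Total batch = 1116 pbw; LOI loss = 115.7 pbw; yield = 89.63%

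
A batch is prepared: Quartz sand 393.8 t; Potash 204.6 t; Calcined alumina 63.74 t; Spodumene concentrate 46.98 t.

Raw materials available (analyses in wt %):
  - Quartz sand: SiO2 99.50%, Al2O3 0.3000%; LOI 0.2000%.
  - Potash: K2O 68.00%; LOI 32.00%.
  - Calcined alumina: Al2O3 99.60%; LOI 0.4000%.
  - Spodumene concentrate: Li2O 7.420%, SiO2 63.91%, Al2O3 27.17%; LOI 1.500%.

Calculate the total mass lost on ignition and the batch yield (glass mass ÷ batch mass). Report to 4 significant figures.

All internal work runs at full float precision at each step. Mid-chain values are shown rounded to 4 significant figures alongside each step. Every reported value takes exactly one rounding; all derived quantities are re-derived at full precision (glass mass, yield, four oxide percentages, totals, LOI) from the weighed amounts per 641.9 t of glass as set out in either problem or answer.
Ignition loss by material:
  Quartz sand: 393.8 × 0.002000 = 0.7876 t
  Potash: 204.6 × 0.3200 = 65.47 t
  Calcined alumina: 63.74 × 0.004000 = 0.2550 t
  Spodumene concentrate: 46.98 × 0.01500 = 0.7047 t
Total LOI = 67.22 t
Glass = batch − LOI = 709.1 − 67.22 = 641.9 t

LOI loss = 67.22 t; glass = 641.9 t; yield = 90.52%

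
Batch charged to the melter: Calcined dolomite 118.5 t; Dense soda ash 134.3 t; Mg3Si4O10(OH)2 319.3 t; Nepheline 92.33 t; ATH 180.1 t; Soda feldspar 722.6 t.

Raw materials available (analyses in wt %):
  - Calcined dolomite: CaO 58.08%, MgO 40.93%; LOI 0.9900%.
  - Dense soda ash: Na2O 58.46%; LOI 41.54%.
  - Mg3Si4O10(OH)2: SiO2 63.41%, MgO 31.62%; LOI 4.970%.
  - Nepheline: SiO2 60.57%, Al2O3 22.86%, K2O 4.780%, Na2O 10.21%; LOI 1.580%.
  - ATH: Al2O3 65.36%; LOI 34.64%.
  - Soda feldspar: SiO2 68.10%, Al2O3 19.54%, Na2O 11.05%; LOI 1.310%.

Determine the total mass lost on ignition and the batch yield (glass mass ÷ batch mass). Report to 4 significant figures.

Mid-chain values appear, with 4-significant-digit rounding, between the steps. All internal work keeps exact precision at each step; every reported number is rounded exactly once — the derived quantities (the totals, LOI, glass mass, six oxide percentages, yield) are rebuilt in exact precision using the weight values at 1421 t of glass, as they appear in the question or the answer.
Each material's LOI contribution:
  Calcined dolomite: 118.5 × 0.009900 = 1.173 t
  Dense soda ash: 134.3 × 0.4154 = 55.79 t
  Mg3Si4O10(OH)2: 319.3 × 0.04970 = 15.87 t
  Nepheline: 92.33 × 0.01580 = 1.459 t
  ATH: 180.1 × 0.3464 = 62.39 t
  Soda feldspar: 722.6 × 0.01310 = 9.466 t
Total LOI = 146.1 t
Glass = batch − LOI = 1567 − 146.1 = 1421 t

LOI loss = 146.1 t; glass = 1421 t; yield = 90.67%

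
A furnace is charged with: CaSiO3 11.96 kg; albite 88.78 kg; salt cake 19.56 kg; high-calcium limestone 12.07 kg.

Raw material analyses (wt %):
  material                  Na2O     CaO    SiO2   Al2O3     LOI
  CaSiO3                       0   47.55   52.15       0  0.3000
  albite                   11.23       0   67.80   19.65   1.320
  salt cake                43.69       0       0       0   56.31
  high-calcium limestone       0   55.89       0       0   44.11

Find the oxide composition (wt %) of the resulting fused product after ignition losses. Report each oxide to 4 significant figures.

In-progress results are printed with 4-significant-digit rounding when written out. Each numeric step runs at full float precision at every stage. Every reported figure takes just one rounding — derived quantities, which include totals, glass mass, the yield, LOI, four oxide percentages, are rebuilt at full precision, as set out in the problem or answer text, using the weight values at 114.8 kg of glass.
Delivered oxide masses:
  Na2O: 88.78·0.1123 + 19.56·0.4369 = 18.52 kg
  CaO: 11.96·0.4755 + 12.07·0.5589 = 12.43 kg
  SiO2: 11.96·0.5215 + 88.78·0.6780 = 66.43 kg
  Al2O3: 88.78·0.1965 = 17.45 kg
LOI: 11.96·0.003000 + 88.78·0.01320 + 19.56·0.5631 + 12.07·0.4411 = 17.55 kg
batch − LOI leaves glass = 132.4 − 17.55 = 114.8 kg (= the summed oxide contributions)
wt % = 100 × oxide mass / glass mass

Glass mass = 114.8 kg (batch 132.4 − LOI 17.55).
Composition: Na2O 16.13%, CaO 10.83%, SiO2 57.85%, Al2O3 15.19%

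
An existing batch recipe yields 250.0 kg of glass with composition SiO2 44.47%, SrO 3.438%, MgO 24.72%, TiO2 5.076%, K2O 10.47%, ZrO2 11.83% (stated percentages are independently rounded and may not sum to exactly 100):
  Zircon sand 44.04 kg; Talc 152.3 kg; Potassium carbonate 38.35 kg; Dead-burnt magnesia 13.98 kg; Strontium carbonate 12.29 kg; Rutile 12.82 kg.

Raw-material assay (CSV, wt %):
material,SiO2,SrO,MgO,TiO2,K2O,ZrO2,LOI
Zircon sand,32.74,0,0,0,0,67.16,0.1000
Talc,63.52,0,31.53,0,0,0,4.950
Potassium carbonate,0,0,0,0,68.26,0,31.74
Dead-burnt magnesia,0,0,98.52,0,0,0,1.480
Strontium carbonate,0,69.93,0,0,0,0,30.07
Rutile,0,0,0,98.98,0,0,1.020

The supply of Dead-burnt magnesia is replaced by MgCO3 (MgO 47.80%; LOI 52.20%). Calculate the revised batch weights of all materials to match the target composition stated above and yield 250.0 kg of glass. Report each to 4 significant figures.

Revised batch per 250.0 kg glass:
  Zircon sand: 44.04 kg
  Talc: 152.3 kg
  Potassium carbonate: 38.35 kg
  MgCO3: 28.81 kg
  Strontium carbonate: 12.29 kg
  Rutile: 12.82 kg
Total batch = 288.6 kg; LOI loss = 38.62 kg

All internal work holds full precision at all times — in-progress results are printed, rounded to four significant figures, across the worked steps. Each reported value is rounded exactly once; all derived quantities are re-derived starting from the weights on 250.0 kg of glass at full float precision (the totals, ignition loss, the six compositions, the yield, glass mass) as set out in the problem or the answer.
Target oxide masses per 250.0 kg glass:
  SiO2: 44.47% × 250.0 = 111.2 kg
  SrO: 3.438% × 250.0 = 8.595 kg
  MgO: 24.72% × 250.0 = 61.80 kg
  TiO2: 5.076% × 250.0 = 12.69 kg
  K2O: 10.47% × 250.0 = 26.18 kg
  ZrO2: 11.83% × 250.0 = 29.58 kg
Balance tally, oxide-wise, applying the batch weights above, for the quoted basis mass (summed amounts equal target values once rounding is allowed for):
  SiO2: 44.04·0.3274 + 152.3·0.6352 = 111.2 kg (target 111.2 kg)
  SrO: 12.29·0.6993 = 8.594 kg (target 8.595 kg)
  MgO: 152.3·0.3153 + 28.81·0.4780 = 61.79 kg (target 61.80 kg)
  TiO2: 12.82·0.9898 = 12.69 kg (target 12.69 kg)
  K2O: 38.35·0.6826 = 26.18 kg (target 26.18 kg)
  ZrO2: 44.04·0.6716 = 29.58 kg (target 29.58 kg)
Glass mass check: batch Σ − ignition loss = 250.0 kg (oxide target masses add up to 250.0 kg; basis as stated: 250.0 kg — rounding explains the deltas).
Batch grand total — Σ batch = 288.6 kg; the LOI term Σ batch·LOI equals 38.62 kg; yield = glass ÷ total batch = 86.62%.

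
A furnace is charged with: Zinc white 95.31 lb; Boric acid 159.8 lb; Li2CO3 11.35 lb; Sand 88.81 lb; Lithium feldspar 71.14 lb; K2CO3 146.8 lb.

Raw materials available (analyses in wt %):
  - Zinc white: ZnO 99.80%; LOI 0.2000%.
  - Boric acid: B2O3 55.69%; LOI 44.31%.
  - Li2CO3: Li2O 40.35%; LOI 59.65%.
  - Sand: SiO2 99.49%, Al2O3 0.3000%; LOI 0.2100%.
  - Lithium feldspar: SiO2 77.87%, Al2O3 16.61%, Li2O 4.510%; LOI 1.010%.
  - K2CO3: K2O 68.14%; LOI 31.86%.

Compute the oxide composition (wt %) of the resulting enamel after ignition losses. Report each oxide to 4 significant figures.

Glass mass = 447.8 lb (batch 573.2 − LOI 125.4).
Composition: SiO2 32.10%, K2O 22.34%, Al2O3 2.698%, ZnO 21.24%, B2O3 19.87%, Li2O 1.739%

Working values are shown, rounded to 4 significant figures, when written out. All arithmetic holds full float precision at every stage; a single rounding finalizes every reported figure — all derived quantities (glass mass, six oxide percentages, totals, yield, ignition loss) are recomputed in full float precision from the weighed amounts on 447.8 lb of glass as they appear in either problem or answer.
Delivered oxide masses:
  SiO2: 88.81·0.9949 + 71.14·0.7787 = 143.8 lb
  K2O: 146.8·0.6814 = 100.0 lb
  Al2O3: 88.81·0.003000 + 71.14·0.1661 = 12.08 lb
  ZnO: 95.31·0.9980 = 95.12 lb
  B2O3: 159.8·0.5569 = 88.99 lb
  Li2O: 11.35·0.4035 + 71.14·0.04510 = 7.788 lb
LOI: 95.31·0.002000 + 159.8·0.4431 + 11.35·0.5965 + 88.81·0.002100 + 71.14·0.01010 + 146.8·0.3186 = 125.4 lb
Net of LOI, the glass mass = 573.2 − 125.4 = 447.8 lb (matching Σ of the oxides)
percent share: oxide ÷ glass, ×100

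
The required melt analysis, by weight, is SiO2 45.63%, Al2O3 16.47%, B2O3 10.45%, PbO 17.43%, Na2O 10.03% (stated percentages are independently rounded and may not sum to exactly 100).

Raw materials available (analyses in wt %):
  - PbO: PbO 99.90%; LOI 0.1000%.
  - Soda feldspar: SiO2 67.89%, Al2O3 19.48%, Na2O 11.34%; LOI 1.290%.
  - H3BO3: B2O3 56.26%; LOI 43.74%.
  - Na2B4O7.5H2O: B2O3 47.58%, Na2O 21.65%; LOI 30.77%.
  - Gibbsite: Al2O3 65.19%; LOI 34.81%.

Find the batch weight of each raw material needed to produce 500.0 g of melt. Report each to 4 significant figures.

In-progress results are printed (rounded to 4 significant figures) alongside each step — all internal work holds full precision in every operation — each reported result includes exactly one rounding — all derived quantities (five oxide percentages, glass mass, the totals, yield, ignition loss) are recomputed using the weight values on 500.0 g of glass at exact precision, as they appear in problem or answer.
Per-oxide target masses for 500.0 g melt:
  SiO2: 45.63% × 500.0 = 228.2 g
  Al2O3: 16.47% × 500.0 = 82.35 g
  B2O3: 10.45% × 500.0 = 52.25 g
  PbO: 17.43% × 500.0 = 87.15 g
  Na2O: 10.03% × 500.0 = 50.15 g
Oxide-by-oxide audit working from each reported weight, relative to the basis at hand (each sum matches its target mass given rounding of the digits):
  SiO2: 336.1·0.6789 = 228.2 g (target 228.2 g)
  Al2O3: 336.1·0.1948 + 25.90·0.6519 = 82.36 g (target 82.35 g)
  B2O3: 45.84·0.5626 + 55.62·0.4758 = 52.25 g (target 52.25 g)
  PbO: 87.24·0.9990 = 87.15 g (target 87.15 g)
  Na2O: 336.1·0.1134 + 55.62·0.2165 = 50.16 g (target 50.15 g)
Consistency of the glass mass: total batch − LOI = 500.1 g (the targets, summed, come to 500.0 g; stated basis 500.0 g — differing by rounding only).
Total batch = Σ batch = 550.7 g; loss to ignition Σ batch·LOI = 50.60 g; the yield ratio, glass ÷ batch: 90.81%.

Batch per 500.0 g melt:
  PbO: 87.24 g
  Soda feldspar: 336.1 g
  H3BO3: 45.84 g
  Na2B4O7.5H2O: 55.62 g
  Gibbsite: 25.90 g
Total batch = 550.7 g; LOI loss = 50.60 g; yield = 90.81%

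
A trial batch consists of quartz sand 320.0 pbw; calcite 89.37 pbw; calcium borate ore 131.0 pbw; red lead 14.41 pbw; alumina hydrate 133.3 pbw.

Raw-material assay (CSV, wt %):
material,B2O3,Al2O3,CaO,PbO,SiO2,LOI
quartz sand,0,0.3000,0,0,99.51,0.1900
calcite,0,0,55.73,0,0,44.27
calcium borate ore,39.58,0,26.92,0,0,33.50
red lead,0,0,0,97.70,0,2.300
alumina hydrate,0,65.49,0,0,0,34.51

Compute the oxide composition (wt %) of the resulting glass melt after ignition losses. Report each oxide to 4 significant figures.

Intermediates are shown with 4-significant-digit rounding at each printed step — all arithmetic carries exact precision through every step. Every reported result undergoes a single rounding. All derived quantities are re-derived starting from the weights for 557.7 pbw of glass at exact precision (totals, the yield, LOI, net glass mass, five oxide percentages) as given in either problem or answer.
Mass of each oxide from the mix:
  B2O3: 131.0·0.3958 = 51.85 pbw
  Al2O3: 320.0·0.003000 + 133.3·0.6549 = 88.26 pbw
  CaO: 89.37·0.5573 + 131.0·0.2692 = 85.07 pbw
  PbO: 14.41·0.9770 = 14.08 pbw
  SiO2: 320.0·0.9951 = 318.4 pbw
LOI: 320.0·0.001900 + 89.37·0.4427 + 131.0·0.3350 + 14.41·0.02300 + 133.3·0.3451 = 130.4 pbw
Glass = total batch minus LOI = 688.1 − 130.4 = 557.7 pbw (matching Σ of the oxides)
percent by weight: oxide/glass ×100

Glass mass = 557.7 pbw (batch 688.1 − LOI 130.4).
Composition: B2O3 9.297%, Al2O3 15.83%, CaO 15.25%, PbO 2.524%, SiO2 57.10%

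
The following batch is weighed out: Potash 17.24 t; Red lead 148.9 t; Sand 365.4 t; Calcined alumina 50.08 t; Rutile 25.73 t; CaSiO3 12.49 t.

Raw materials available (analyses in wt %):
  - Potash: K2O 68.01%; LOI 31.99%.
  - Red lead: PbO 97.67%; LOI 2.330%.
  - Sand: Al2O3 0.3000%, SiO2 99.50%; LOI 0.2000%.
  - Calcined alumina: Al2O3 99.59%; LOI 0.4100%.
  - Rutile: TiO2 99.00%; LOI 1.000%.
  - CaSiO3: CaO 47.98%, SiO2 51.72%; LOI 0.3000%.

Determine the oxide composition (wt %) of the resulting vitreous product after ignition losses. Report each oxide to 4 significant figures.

The working math holds full precision in all steps. In-progress results are shown rounded to 4 significant digits across the worked steps. Each reported value receives exactly one rounding. All derived quantities (the six compositions, totals, LOI, glass mass, yield) are recomputed from the batch weights per 609.6 t of glass at exact precision, precisely as stated by question or answer.
Mass of each oxide from the mix:
  CaO: 12.49·0.4798 = 5.993 t
  Al2O3: 365.4·0.003000 + 50.08·0.9959 = 50.97 t
  K2O: 17.24·0.6801 = 11.72 t
  SiO2: 365.4·0.9950 + 12.49·0.5172 = 370.0 t
  TiO2: 25.73·0.9900 = 25.47 t
  PbO: 148.9·0.9767 = 145.4 t
LOI: 17.24·0.3199 + 148.9·0.02330 + 365.4·0.002000 + 50.08·0.004100 + 25.73·0.01000 + 12.49·0.003000 = 10.22 t
Net of LOI, the glass mass = 619.8 − 10.22 = 609.6 t (equal to the oxide-mass sum)
percent share: oxide ÷ glass, ×100

Glass mass = 609.6 t (batch 619.8 − LOI 10.22).
Composition: CaO 0.9830%, Al2O3 8.361%, K2O 1.923%, SiO2 60.70%, TiO2 4.178%, PbO 23.86%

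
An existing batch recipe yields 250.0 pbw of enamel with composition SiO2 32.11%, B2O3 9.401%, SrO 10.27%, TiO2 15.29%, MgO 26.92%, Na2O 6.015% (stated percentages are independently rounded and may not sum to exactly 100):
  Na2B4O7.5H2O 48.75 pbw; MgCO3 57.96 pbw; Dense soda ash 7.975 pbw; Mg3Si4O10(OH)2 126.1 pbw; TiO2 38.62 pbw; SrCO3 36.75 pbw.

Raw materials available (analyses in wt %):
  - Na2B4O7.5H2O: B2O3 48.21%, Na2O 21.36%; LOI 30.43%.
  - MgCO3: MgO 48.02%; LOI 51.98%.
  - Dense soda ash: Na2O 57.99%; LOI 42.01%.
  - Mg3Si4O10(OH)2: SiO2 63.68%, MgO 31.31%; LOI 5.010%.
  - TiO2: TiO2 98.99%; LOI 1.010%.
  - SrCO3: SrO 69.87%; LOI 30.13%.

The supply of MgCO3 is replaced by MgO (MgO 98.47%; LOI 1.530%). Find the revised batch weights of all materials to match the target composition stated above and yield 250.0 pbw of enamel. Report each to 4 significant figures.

Mid-chain values are printed (rounded to 4 significant digits) as written; every computation maintains full precision in all steps. Exactly one rounding lands on every reported number. Derived quantities (LOI, the six compositions, glass mass, the yield, the totals) are re-derived starting from the weights on 250.0 pbw of glass in full float precision as set out in the question or the answer.
Target masses of each oxide per 250.0 pbw enamel:
  SiO2: 32.11% × 250.0 = 80.28 pbw
  B2O3: 9.401% × 250.0 = 23.50 pbw
  SrO: 10.27% × 250.0 = 25.68 pbw
  TiO2: 15.29% × 250.0 = 38.22 pbw
  MgO: 26.92% × 250.0 = 67.30 pbw
  Na2O: 6.015% × 250.0 = 15.04 pbw
Verifying the oxide balance from the weights as reported, for the quoted basis mass (sums match the target masses net of answer rounding effects):
  SiO2: 126.1·0.6368 = 80.30 pbw (target 80.28 pbw)
  B2O3: 48.75·0.4821 = 23.50 pbw (target 23.50 pbw)
  SrO: 36.75·0.6987 = 25.68 pbw (target 25.68 pbw)
  TiO2: 38.62·0.9899 = 38.23 pbw (target 38.22 pbw)
  MgO: 28.26·0.9847 + 126.1·0.3131 = 67.31 pbw (target 67.30 pbw)
  Na2O: 48.75·0.2136 + 7.975·0.5799 = 15.04 pbw (target 15.04 pbw)
Consistency of the glass mass: Σ batch − LOI loss = 250.1 pbw (the targets, summed, come to 250.0 pbw; against the stated basis, 250.0 pbw — deltas are rounding alone).
Batch total: Σ batch = 286.5 pbw; ignition loss, Σ(batch × LOI) = 36.40 pbw; yield, glass over the total, = 87.29%.

Revised batch per 250.0 pbw enamel:
  Na2B4O7.5H2O: 48.75 pbw
  MgO: 28.26 pbw
  Dense soda ash: 7.975 pbw
  Mg3Si4O10(OH)2: 126.1 pbw
  TiO2: 38.62 pbw
  SrCO3: 36.75 pbw
Total batch = 286.5 pbw; LOI loss = 36.40 pbw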